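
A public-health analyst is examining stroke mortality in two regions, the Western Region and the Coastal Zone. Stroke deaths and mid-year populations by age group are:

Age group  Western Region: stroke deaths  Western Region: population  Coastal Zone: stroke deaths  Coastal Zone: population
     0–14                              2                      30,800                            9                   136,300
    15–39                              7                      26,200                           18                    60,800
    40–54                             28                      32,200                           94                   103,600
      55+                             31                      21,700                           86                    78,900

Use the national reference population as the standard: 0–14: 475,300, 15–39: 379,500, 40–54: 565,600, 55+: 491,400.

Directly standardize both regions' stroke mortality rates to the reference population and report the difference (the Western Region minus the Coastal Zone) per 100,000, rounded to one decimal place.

7.0

Age-specific rates per 100,000 for the Western Region: 6.49, 26.72, 86.96, 142.86.
For the Coastal Zone: 6.60, 29.61, 90.73, 109.00.
Standard total = 1,911,800; weights = 0.2486, 0.1985, 0.2958, 0.2570.
The Western Region: 0.2486×6.49 + 0.1985×26.72 + 0.2958×86.96 + 0.2570×142.86 = 69.3631 per 100,000.
The Coastal Zone: 0.2486×6.60 + 0.1985×29.61 + 0.2958×90.73 + 0.2570×109.00 = 62.3781 per 100,000.
Difference = 69.3631 − 62.3781 = 6.9849.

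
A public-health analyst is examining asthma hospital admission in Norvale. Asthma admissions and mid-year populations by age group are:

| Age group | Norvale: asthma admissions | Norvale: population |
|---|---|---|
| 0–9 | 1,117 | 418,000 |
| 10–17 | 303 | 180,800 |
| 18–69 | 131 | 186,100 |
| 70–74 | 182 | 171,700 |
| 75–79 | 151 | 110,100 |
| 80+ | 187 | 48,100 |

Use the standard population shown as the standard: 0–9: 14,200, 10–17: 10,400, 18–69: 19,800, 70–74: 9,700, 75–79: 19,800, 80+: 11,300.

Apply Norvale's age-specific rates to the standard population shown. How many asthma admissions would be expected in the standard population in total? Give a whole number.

151

Age-specific rates per 10,000 for Norvale: 26.72, 16.76, 7.04, 10.60, 13.71, 38.88.
Expected asthma admissions = Σ (standard pop × age-specific rate ÷ 10,000)
= 14,200×26.72/10,000 + 10,400×16.76/10,000 + 19,800×7.04/10,000 + 9,700×10.60/10,000 + 19,800×13.71/10,000 + 11,300×38.88/10,000
= 37.95 + 17.43 + 13.94 + 10.28 + 27.16 + 43.93 = 150.68.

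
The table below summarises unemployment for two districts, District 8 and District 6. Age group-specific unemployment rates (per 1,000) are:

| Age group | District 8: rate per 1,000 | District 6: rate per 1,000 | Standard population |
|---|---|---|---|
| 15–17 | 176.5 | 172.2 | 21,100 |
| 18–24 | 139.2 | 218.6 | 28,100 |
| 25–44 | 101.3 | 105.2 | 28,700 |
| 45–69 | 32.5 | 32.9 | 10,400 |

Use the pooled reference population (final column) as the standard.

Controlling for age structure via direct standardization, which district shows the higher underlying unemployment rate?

Standard total = 88,300; weights = 0.2390, 0.3182, 0.3250, 0.1178.
District 8: 0.2390×176.5 + 0.3182×139.2 + 0.3250×101.3 + 0.1178×32.5 = 123.2274 per 1,000.
District 6: 0.2390×172.2 + 0.3182×218.6 + 0.3250×105.2 + 0.1178×32.9 = 148.7823 per 1,000.

District 6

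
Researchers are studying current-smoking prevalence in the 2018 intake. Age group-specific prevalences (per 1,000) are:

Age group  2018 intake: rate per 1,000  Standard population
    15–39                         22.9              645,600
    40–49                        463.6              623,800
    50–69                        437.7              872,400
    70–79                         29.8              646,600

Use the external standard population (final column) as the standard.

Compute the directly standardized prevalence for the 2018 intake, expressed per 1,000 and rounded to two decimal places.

Standard total = 2,788,400; weights = 0.2315, 0.2237, 0.3129, 0.2319.
Standardized rate: 0.2315×22.9 + 0.2237×463.6 + 0.3129×437.7 + 0.2319×29.8 = 252.8676 per 1,000.

252.87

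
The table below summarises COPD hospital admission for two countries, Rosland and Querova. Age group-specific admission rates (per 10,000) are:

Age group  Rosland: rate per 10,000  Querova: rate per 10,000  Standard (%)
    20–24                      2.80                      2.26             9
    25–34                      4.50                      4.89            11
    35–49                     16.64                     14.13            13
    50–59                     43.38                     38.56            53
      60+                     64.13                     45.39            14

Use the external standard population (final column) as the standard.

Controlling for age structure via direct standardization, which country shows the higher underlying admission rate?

Standard weights: 0.09, 0.11, 0.13, 0.53, 0.14.
Rosland: 0.0900×2.80 + 0.1100×4.50 + 0.1300×16.64 + 0.5300×43.38 + 0.1400×64.13 = 34.8798 per 10,000.
Querova: 0.0900×2.26 + 0.1100×4.89 + 0.1300×14.13 + 0.5300×38.56 + 0.1400×45.39 = 29.3696 per 10,000.

Rosland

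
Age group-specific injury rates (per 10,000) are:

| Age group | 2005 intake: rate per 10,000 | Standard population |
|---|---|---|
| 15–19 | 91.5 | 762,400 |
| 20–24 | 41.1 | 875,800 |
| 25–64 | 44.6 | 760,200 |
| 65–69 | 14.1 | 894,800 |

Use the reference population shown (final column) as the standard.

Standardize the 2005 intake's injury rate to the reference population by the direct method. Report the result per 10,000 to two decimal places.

46.24

Standard total = 3,293,200; weights = 0.2315, 0.2659, 0.2308, 0.2717.
Standardized rate: 0.2315×91.5 + 0.2659×41.1 + 0.2308×44.6 + 0.2717×14.1 = 46.2397 per 10,000.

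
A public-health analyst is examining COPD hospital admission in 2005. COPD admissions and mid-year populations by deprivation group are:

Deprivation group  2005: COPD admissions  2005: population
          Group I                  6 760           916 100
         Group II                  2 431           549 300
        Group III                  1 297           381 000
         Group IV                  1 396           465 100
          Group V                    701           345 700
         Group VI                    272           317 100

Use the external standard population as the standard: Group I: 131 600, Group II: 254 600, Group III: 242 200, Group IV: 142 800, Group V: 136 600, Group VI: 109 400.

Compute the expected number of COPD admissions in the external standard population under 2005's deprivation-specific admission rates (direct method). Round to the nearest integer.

Deprivation-specific rates per 10 000 for 2005: 73.79, 44.26, 34.04, 30.02, 20.28, 8.58.
Expected COPD admissions = Σ (standard pop × deprivation-specific rate ÷ 10 000)
= 131 600×73.79/10 000 + 254 600×44.26/10 000 + 242 200×34.04/10 000 + 142 800×30.02/10 000 + 136 600×20.28/10 000 + 109 400×8.58/10 000
= 971.09 + 1126.77 + 824.50 + 428.61 + 276.99 + 93.84 = 3721.80.

3722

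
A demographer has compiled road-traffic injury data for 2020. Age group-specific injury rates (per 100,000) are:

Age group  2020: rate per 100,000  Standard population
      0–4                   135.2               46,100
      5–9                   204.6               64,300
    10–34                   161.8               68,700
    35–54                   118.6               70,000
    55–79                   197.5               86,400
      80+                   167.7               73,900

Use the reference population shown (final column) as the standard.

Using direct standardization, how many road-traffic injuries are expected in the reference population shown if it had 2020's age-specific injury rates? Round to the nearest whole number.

683

Expected road-traffic injuries = Σ (standard pop × age-specific rate ÷ 100,000)
= 46,100×135.2/100,000 + 64,300×204.6/100,000 + 68,700×161.8/100,000 + 70,000×118.6/100,000 + 86,400×197.5/100,000 + 73,900×167.7/100,000
= 62.33 + 131.56 + 111.16 + 83.02 + 170.64 + 123.93 = 682.63.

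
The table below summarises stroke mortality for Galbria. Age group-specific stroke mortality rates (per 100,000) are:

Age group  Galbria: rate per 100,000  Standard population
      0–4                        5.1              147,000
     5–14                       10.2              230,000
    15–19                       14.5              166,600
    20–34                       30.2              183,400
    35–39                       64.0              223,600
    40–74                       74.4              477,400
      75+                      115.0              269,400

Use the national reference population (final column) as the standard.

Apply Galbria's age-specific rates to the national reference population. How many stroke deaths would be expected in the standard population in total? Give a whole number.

919

Expected stroke deaths = Σ (standard pop × age-specific rate ÷ 100,000)
= 147,000×5.1/100,000 + 230,000×10.2/100,000 + 166,600×14.5/100,000 + 183,400×30.2/100,000 + 223,600×64.0/100,000 + 477,400×74.4/100,000 + 269,400×115.0/100,000
= 7.50 + 23.46 + 24.16 + 55.39 + 143.10 + 355.19 + 309.81 = 918.60.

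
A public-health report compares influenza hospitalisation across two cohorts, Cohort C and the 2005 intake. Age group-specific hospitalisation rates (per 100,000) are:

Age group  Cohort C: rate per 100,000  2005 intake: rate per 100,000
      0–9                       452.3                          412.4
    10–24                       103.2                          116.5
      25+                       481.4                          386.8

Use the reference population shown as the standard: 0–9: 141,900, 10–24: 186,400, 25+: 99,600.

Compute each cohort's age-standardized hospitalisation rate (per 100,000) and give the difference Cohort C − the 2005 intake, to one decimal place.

29.5

Standard total = 427,900; weights = 0.3316, 0.4356, 0.2328.
Cohort C: 0.3316×452.3 + 0.4356×103.2 + 0.2328×481.4 = 307.0000 per 100,000.
The 2005 intake: 0.3316×412.4 + 0.4356×116.5 + 0.2328×386.8 = 277.5425 per 100,000.
Difference = 307.0000 − 277.5425 = 29.4575.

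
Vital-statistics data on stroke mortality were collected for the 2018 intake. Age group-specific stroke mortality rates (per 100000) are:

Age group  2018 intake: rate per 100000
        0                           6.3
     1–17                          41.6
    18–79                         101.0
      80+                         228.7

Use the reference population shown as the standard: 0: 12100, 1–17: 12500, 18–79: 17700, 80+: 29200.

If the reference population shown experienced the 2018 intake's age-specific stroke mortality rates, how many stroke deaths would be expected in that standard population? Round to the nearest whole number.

91

Expected stroke deaths = Σ (standard pop × age-specific rate ÷ 100000)
= 12100×6.3/100000 + 12500×41.6/100000 + 17700×101.0/100000 + 29200×228.7/100000
= 0.76 + 5.20 + 17.88 + 66.78 = 90.62.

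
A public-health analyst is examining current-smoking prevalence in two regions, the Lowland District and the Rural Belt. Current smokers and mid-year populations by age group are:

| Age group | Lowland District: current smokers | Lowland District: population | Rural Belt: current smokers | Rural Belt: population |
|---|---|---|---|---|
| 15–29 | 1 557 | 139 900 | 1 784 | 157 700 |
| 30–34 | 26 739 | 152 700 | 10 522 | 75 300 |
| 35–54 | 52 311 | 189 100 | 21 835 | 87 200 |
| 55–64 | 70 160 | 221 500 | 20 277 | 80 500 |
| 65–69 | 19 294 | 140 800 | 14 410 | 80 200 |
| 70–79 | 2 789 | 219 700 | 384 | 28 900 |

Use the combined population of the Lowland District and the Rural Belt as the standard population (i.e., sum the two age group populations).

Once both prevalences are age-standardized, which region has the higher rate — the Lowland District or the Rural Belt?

Lowland District

Age-specific rates per 1 000 for the Lowland District: 11.129, 175.108, 276.631, 316.749, 137.031, 12.695.
For the Rural Belt: 11.313, 139.734, 250.401, 251.888, 179.676, 13.287.
Combined standard total = 1 573 500; weights = 0.1891, 0.1449, 0.1756, 0.1919, 0.1405, 0.1580.
The Lowland District: 0.1891×11.129 + 0.1449×175.108 + 0.1756×276.631 + 0.1919×316.749 + 0.1405×137.031 + 0.1580×12.695 = 158.0986 per 1 000.
The Rural Belt: 0.1891×11.313 + 0.1449×139.734 + 0.1756×250.401 + 0.1919×251.888 + 0.1405×179.676 + 0.1580×13.287 = 142.0361 per 1 000.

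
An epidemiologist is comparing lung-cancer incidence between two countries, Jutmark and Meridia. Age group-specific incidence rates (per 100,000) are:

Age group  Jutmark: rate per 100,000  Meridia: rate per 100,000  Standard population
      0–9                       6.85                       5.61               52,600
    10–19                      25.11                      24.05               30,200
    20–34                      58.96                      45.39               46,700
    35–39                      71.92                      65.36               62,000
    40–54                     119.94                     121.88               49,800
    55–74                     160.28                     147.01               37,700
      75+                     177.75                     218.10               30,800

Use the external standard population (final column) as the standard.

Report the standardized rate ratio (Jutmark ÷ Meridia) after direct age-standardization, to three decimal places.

1.012

Standard total = 309,800; weights = 0.1698, 0.0975, 0.1507, 0.2001, 0.1607, 0.1217, 0.0994.
Jutmark: 0.1698×6.85 + 0.0975×25.11 + 0.1507×58.96 + 0.2001×71.92 + 0.1607×119.94 + 0.1217×160.28 + 0.0994×177.75 = 83.3485 per 100,000.
Meridia: 0.1698×5.61 + 0.0975×24.05 + 0.1507×45.39 + 0.2001×65.36 + 0.1607×121.88 + 0.1217×147.01 + 0.0994×218.10 = 82.3848 per 100,000.
Ratio = 83.3485 ÷ 82.3848 = 1.01170.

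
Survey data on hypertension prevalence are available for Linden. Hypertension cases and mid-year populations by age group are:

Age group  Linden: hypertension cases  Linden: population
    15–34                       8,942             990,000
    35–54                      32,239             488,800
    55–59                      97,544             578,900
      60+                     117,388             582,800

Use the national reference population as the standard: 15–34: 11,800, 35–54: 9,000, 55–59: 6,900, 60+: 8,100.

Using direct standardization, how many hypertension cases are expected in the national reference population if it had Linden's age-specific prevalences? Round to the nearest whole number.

3494

Age-specific rates per 1,000 for Linden: 9.032, 65.955, 168.499, 201.421.
Expected hypertension cases = Σ (standard pop × age-specific rate ÷ 1,000)
= 11,800×9.032/1,000 + 9,000×65.955/1,000 + 6,900×168.499/1,000 + 8,100×201.421/1,000
= 106.58 + 593.60 + 1162.64 + 1631.51 = 3494.33.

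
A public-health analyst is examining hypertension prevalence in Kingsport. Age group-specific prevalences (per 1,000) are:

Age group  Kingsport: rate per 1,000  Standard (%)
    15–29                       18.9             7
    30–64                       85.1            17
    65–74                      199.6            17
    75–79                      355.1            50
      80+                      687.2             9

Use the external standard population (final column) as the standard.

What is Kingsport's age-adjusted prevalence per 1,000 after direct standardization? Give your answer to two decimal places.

289.12

Standard weights: 0.07, 0.17, 0.17, 0.50, 0.09.
Standardized rate: 0.0700×18.9 + 0.1700×85.1 + 0.1700×199.6 + 0.5000×355.1 + 0.0900×687.2 = 289.1200 per 1,000.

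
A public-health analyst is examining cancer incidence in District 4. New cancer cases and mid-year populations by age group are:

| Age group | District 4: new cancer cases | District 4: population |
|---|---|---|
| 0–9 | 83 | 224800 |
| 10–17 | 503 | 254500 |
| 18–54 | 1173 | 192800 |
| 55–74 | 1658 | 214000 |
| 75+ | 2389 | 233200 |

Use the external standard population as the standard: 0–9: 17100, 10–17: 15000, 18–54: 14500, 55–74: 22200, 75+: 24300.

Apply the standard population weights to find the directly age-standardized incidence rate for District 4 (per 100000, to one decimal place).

Age-specific rates per 100000 for District 4: 36.92, 197.64, 608.40, 774.77, 1024.44.
Standard total = 93100; weights = 0.1837, 0.1611, 0.1557, 0.2385, 0.2610.
Standardized rate: 0.1837×36.92 + 0.1611×197.64 + 0.1557×608.40 + 0.2385×774.77 + 0.2610×1024.44 = 585.5167 per 100000.

585.5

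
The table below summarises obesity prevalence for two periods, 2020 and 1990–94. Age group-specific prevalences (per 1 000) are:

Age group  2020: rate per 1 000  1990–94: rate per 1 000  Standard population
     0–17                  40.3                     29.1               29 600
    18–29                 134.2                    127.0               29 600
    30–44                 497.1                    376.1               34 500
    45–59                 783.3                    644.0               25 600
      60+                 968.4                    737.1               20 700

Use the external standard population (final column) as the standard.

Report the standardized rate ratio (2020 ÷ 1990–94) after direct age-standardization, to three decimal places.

Standard total = 140 000; weights = 0.2114, 0.2114, 0.2464, 0.1829, 0.1479.
2020: 0.2114×40.3 + 0.2114×134.2 + 0.2464×497.1 + 0.1829×783.3 + 0.1479×968.4 = 445.8108 per 1 000.
1990–94: 0.2114×29.1 + 0.2114×127.0 + 0.2464×376.1 + 0.1829×644.0 + 0.1479×737.1 = 352.4313 per 1 000.
Ratio = 445.8108 ÷ 352.4313 = 1.26496.

1.265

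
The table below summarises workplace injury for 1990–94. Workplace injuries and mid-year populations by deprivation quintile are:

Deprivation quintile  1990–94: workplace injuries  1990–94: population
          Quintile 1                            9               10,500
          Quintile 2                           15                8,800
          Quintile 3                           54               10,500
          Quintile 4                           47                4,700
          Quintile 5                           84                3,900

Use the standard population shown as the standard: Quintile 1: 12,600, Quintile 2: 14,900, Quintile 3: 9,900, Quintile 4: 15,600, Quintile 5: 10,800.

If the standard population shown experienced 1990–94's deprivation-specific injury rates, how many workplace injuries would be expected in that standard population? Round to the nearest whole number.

476

Deprivation-specific rates per 10,000 for 1990–94: 8.57, 17.05, 51.43, 100.00, 215.38.
Expected workplace injuries = Σ (standard pop × deprivation-specific rate ÷ 10,000)
= 12,600×8.57/10,000 + 14,900×17.05/10,000 + 9,900×51.43/10,000 + 15,600×100.00/10,000 + 10,800×215.38/10,000
= 10.80 + 25.40 + 50.91 + 156.00 + 232.62 = 475.73.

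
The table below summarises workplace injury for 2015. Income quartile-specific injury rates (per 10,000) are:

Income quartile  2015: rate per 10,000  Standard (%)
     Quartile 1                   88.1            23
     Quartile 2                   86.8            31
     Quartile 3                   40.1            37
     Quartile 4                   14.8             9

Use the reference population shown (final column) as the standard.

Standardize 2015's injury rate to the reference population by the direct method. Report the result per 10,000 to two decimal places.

63.34

Standard weights: 0.23, 0.31, 0.37, 0.09.
Standardized rate: 0.2300×88.1 + 0.3100×86.8 + 0.3700×40.1 + 0.0900×14.8 = 63.3400 per 10,000.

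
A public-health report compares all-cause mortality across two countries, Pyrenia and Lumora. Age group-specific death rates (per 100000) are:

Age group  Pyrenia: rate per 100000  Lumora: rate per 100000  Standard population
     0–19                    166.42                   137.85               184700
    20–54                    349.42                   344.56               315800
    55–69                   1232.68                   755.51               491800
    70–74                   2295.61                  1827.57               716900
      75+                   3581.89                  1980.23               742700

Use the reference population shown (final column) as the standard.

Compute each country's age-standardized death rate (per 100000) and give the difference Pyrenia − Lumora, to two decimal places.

Standard total = 2451900; weights = 0.0753, 0.1288, 0.2006, 0.2924, 0.3029.
Pyrenia: 0.0753×166.42 + 0.1288×349.42 + 0.2006×1232.68 + 0.2924×2295.61 + 0.3029×3581.89 = 2060.9769 per 100000.
Lumora: 0.0753×137.85 + 0.1288×344.56 + 0.2006×755.51 + 0.2924×1827.57 + 0.3029×1980.23 = 1340.4847 per 100000.
Difference = 2060.9769 − 1340.4847 = 720.4921.

720.49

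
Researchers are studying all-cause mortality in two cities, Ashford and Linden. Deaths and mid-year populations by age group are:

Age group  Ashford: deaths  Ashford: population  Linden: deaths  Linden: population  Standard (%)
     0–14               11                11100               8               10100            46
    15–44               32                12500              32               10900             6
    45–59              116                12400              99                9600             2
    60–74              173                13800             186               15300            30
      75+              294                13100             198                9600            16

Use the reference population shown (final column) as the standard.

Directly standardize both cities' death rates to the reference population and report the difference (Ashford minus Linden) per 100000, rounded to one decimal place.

45.4

Age-specific rates per 100000 for Ashford: 99.10, 256.00, 935.48, 1253.62, 2244.27.
For Linden: 79.21, 293.58, 1031.25, 1215.69, 2062.50.
Standard weights: 0.46, 0.06, 0.02, 0.30, 0.16.
Ashford: 0.4600×99.10 + 0.0600×256.00 + 0.0200×935.48 + 0.3000×1253.62 + 0.1600×2244.27 = 814.8262 per 100000.
Linden: 0.4600×79.21 + 0.0600×293.58 + 0.0200×1031.25 + 0.3000×1215.69 + 0.1600×2062.50 = 769.3812 per 100000.
Difference = 814.8262 − 769.3812 = 45.4450.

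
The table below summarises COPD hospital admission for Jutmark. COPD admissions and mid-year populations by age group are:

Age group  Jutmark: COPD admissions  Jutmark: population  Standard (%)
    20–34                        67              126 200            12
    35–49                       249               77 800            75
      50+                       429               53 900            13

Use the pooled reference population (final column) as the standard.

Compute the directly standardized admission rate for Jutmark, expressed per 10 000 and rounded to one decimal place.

35.0

Age-specific rates per 10 000 for Jutmark: 5.31, 32.01, 79.59.
Standard weights: 0.12, 0.75, 0.13.
Standardized rate: 0.1200×5.31 + 0.7500×32.01 + 0.1300×79.59 = 34.9879 per 10 000.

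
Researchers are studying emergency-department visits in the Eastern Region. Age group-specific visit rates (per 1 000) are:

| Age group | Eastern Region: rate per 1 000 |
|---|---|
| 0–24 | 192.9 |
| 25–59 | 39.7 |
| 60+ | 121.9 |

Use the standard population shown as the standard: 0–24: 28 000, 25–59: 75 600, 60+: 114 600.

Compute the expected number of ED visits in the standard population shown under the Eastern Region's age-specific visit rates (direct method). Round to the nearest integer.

Expected ED visits = Σ (standard pop × age-specific rate ÷ 1 000)
= 28 000×192.9/1 000 + 75 600×39.7/1 000 + 114 600×121.9/1 000
= 5401.20 + 3001.32 + 13969.74 = 22372.26.

22372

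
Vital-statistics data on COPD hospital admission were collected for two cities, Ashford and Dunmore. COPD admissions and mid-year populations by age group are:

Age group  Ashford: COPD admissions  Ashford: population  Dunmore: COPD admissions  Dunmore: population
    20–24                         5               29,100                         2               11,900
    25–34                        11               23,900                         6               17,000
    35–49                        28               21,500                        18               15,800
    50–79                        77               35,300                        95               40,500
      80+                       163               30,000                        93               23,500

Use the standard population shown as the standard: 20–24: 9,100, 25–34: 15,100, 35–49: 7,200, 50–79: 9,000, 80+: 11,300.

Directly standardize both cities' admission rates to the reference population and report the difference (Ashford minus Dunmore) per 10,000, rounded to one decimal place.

3.5

Age-specific rates per 10,000 for Ashford: 1.72, 4.60, 13.02, 21.81, 54.33.
For Dunmore: 1.68, 3.53, 11.39, 23.46, 39.57.
Standard total = 51,700; weights = 0.1760, 0.2921, 0.1393, 0.1741, 0.2186.
Ashford: 0.1760×1.72 + 0.2921×4.60 + 0.1393×13.02 + 0.1741×21.81 + 0.2186×54.33 = 19.1332 per 10,000.
Dunmore: 0.1760×1.68 + 0.2921×3.53 + 0.1393×11.39 + 0.1741×23.46 + 0.2186×39.57 = 15.6463 per 10,000.
Difference = 19.1332 − 15.6463 = 3.4868.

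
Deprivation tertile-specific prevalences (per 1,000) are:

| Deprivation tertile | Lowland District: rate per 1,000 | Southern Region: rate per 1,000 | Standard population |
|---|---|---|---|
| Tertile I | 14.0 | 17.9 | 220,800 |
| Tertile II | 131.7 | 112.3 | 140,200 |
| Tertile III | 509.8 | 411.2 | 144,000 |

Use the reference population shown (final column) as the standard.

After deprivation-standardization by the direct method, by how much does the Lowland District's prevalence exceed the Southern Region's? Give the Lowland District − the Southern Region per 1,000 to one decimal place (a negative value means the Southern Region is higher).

Standard total = 505,000; weights = 0.4372, 0.2776, 0.2851.
The Lowland District: 0.4372×14.0 + 0.2776×131.7 + 0.2851×509.8 = 188.0530 per 1,000.
The Southern Region: 0.4372×17.9 + 0.2776×112.3 + 0.2851×411.2 = 156.2566 per 1,000.
Difference = 188.0530 − 156.2566 = 31.7964.

31.8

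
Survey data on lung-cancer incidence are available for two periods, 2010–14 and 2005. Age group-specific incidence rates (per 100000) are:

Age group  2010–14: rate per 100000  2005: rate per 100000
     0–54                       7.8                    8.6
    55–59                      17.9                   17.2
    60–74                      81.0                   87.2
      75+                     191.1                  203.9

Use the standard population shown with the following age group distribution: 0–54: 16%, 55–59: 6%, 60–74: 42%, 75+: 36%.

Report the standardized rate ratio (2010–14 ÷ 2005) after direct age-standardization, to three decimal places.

0.935

Standard weights: 0.16, 0.06, 0.42, 0.36.
2010–14: 0.1600×7.8 + 0.0600×17.9 + 0.4200×81.0 + 0.3600×191.1 = 105.1380 per 100000.
2005: 0.1600×8.6 + 0.0600×17.2 + 0.4200×87.2 + 0.3600×203.9 = 112.4360 per 100000.
Ratio = 105.1380 ÷ 112.4360 = 0.93509.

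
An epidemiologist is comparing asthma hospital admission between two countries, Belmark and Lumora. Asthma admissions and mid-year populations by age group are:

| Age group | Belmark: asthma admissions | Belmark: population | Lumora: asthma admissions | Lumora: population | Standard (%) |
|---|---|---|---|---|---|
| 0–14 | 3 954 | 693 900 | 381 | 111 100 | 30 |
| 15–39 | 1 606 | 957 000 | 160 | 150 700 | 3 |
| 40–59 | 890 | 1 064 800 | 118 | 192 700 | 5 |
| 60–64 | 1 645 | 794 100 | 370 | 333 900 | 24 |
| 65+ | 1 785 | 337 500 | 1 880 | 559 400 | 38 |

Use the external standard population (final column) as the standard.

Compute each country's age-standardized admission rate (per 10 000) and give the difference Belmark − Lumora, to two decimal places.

16.74

Age-specific rates per 10 000 for Belmark: 56.98, 16.78, 8.36, 20.72, 52.89.
For Lumora: 34.29, 10.62, 6.12, 11.08, 33.61.
Standard weights: 0.30, 0.03, 0.05, 0.24, 0.38.
Belmark: 0.3000×56.98 + 0.0300×16.78 + 0.0500×8.36 + 0.2400×20.72 + 0.3800×52.89 = 43.0855 per 10 000.
Lumora: 0.3000×34.29 + 0.0300×10.62 + 0.0500×6.12 + 0.2400×11.08 + 0.3800×33.61 = 26.3430 per 10 000.
Difference = 43.0855 − 26.3430 = 16.7425.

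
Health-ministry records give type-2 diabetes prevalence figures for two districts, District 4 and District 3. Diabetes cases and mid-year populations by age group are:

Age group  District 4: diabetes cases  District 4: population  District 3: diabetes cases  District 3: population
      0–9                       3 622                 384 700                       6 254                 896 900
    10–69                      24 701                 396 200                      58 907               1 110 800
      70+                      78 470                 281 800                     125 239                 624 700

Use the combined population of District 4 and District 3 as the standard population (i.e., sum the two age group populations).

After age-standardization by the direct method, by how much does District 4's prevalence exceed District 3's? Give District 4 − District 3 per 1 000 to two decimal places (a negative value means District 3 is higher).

Age-specific rates per 1 000 for District 4: 9.415, 62.345, 278.460.
For District 3: 6.973, 53.031, 200.479.
Combined standard total = 3 695 100; weights = 0.3468, 0.4078, 0.2453.
District 4: 0.3468×9.415 + 0.4078×62.345 + 0.2453×278.460 = 97.0052 per 1 000.
District 3: 0.3468×6.973 + 0.4078×53.031 + 0.2453×200.479 = 73.2290 per 1 000.
Difference = 97.0052 − 73.2290 = 23.7762.

23.78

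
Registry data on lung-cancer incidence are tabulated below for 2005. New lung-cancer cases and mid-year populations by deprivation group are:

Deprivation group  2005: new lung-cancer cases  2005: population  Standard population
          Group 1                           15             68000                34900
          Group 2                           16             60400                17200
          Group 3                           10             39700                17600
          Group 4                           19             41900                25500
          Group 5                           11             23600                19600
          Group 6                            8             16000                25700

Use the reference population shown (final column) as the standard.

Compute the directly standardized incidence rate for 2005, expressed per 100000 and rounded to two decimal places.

35.76

Deprivation-specific rates per 100000 for 2005: 22.06, 26.49, 25.19, 45.35, 46.61, 50.00.
Standard total = 140500; weights = 0.2484, 0.1224, 0.1253, 0.1815, 0.1395, 0.1829.
Standardized rate: 0.2484×22.06 + 0.1224×26.49 + 0.1253×25.19 + 0.1815×45.35 + 0.1395×46.61 + 0.1829×50.00 = 35.7558 per 100000.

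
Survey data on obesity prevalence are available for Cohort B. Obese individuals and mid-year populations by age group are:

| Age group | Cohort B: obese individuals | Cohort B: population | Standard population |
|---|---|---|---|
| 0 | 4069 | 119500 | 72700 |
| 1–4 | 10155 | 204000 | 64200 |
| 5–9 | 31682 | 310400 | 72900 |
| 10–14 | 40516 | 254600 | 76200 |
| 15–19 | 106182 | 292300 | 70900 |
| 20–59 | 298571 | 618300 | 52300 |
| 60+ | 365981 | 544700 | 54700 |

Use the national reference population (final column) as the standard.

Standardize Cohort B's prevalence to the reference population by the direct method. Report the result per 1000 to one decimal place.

243.6

Age-specific rates per 1000 for Cohort B: 34.050, 49.779, 102.068, 159.136, 363.264, 482.890, 671.895.
Standard total = 463900; weights = 0.1567, 0.1384, 0.1571, 0.1643, 0.1528, 0.1127, 0.1179.
Standardized rate: 0.1567×34.050 + 0.1384×49.779 + 0.1571×102.068 + 0.1643×159.136 + 0.1528×363.264 + 0.1127×482.890 + 0.1179×671.895 = 243.5900 per 1000.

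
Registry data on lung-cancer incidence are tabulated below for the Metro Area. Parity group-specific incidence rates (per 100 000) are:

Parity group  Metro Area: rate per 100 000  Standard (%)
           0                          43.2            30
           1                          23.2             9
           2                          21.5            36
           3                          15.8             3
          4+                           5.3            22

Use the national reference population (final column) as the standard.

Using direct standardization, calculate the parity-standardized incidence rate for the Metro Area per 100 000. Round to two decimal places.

24.43

Standard weights: 0.30, 0.09, 0.36, 0.03, 0.22.
Standardized rate: 0.3000×43.2 + 0.0900×23.2 + 0.3600×21.5 + 0.0300×15.8 + 0.2200×5.3 = 24.4280 per 100 000.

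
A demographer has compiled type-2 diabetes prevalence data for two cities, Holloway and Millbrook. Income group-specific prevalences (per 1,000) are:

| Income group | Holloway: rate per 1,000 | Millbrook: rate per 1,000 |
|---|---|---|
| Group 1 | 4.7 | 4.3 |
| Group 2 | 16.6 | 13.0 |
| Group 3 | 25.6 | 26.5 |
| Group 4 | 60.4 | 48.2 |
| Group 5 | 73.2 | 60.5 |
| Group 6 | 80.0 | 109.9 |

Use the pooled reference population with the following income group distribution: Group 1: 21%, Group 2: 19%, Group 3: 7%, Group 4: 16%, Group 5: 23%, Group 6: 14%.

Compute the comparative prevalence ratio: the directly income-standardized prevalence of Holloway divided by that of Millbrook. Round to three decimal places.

1.033

Standard weights: 0.21, 0.19, 0.07, 0.16, 0.23, 0.14.
Holloway: 0.2100×4.7 + 0.1900×16.6 + 0.0700×25.6 + 0.1600×60.4 + 0.2300×73.2 + 0.1400×80.0 = 43.6330 per 1,000.
Millbrook: 0.2100×4.3 + 0.1900×13.0 + 0.0700×26.5 + 0.1600×48.2 + 0.2300×60.5 + 0.1400×109.9 = 42.2410 per 1,000.
Ratio = 43.6330 ÷ 42.2410 = 1.03295.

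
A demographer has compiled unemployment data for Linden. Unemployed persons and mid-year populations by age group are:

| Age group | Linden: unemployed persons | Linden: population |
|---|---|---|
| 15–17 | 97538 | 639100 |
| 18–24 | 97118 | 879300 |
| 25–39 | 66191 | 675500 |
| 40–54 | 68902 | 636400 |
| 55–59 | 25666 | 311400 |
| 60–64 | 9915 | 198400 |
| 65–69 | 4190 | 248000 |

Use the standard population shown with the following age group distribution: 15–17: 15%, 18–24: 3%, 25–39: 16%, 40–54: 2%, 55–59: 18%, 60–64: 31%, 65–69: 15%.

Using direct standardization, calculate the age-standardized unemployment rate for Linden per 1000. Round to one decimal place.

76.9

Age-specific rates per 1000 for Linden: 152.618, 110.449, 97.988, 108.268, 82.421, 49.975, 16.895.
Standard weights: 0.15, 0.03, 0.16, 0.02, 0.18, 0.31, 0.15.
Standardized rate: 0.1500×152.618 + 0.0300×110.449 + 0.1600×97.988 + 0.0200×108.268 + 0.1800×82.421 + 0.3100×49.975 + 0.1500×16.895 = 76.9119 per 1000.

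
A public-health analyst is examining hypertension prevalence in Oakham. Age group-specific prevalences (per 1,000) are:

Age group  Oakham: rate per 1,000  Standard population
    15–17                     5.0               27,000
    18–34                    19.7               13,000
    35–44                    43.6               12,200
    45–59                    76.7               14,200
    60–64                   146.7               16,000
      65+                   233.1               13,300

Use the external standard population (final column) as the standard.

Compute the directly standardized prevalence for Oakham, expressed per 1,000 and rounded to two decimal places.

Standard total = 95,700; weights = 0.2821, 0.1358, 0.1275, 0.1484, 0.1672, 0.1390.
Standardized rate: 0.2821×5.0 + 0.1358×19.7 + 0.1275×43.6 + 0.1484×76.7 + 0.1672×146.7 + 0.1390×233.1 = 77.9476 per 1,000.

77.95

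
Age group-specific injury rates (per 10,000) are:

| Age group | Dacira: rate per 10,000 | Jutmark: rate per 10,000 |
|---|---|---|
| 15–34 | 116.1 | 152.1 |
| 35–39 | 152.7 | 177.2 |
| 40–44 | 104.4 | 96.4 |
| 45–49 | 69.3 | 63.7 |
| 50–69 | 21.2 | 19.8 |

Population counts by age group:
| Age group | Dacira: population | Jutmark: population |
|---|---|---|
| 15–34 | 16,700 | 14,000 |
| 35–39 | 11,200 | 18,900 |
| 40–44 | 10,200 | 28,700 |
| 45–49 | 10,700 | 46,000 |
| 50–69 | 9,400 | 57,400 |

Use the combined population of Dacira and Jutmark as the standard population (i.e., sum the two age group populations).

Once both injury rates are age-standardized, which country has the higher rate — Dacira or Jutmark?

Combined standard total = 223,200; weights = 0.1375, 0.1349, 0.1743, 0.2540, 0.2993.
Dacira: 0.1375×116.1 + 0.1349×152.7 + 0.1743×104.4 + 0.2540×69.3 + 0.2993×21.2 = 78.7060 per 10,000.
Jutmark: 0.1375×152.1 + 0.1349×177.2 + 0.1743×96.4 + 0.2540×63.7 + 0.2993×19.8 = 83.7257 per 10,000.
The crude rates (97.16 vs 74.62) would put Dacira higher, but that reflects its age composition; once standardized to a common age structure, Jutmark has the higher underlying rate.

Jutmark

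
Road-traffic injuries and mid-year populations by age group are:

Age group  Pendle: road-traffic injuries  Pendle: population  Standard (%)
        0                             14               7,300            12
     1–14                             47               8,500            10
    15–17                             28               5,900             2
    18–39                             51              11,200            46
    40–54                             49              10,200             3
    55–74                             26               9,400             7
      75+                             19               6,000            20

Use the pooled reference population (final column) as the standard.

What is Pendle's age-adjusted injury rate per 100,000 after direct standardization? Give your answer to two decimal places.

394.37

Age-specific rates per 100,000 for Pendle: 191.78, 552.94, 474.58, 455.36, 480.39, 276.60, 316.67.
Standard weights: 0.12, 0.10, 0.02, 0.46, 0.03, 0.07, 0.20.
Standardized rate: 0.1200×191.78 + 0.1000×552.94 + 0.0200×474.58 + 0.4600×455.36 + 0.0300×480.39 + 0.0700×276.60 + 0.2000×316.67 = 394.3704 per 100,000.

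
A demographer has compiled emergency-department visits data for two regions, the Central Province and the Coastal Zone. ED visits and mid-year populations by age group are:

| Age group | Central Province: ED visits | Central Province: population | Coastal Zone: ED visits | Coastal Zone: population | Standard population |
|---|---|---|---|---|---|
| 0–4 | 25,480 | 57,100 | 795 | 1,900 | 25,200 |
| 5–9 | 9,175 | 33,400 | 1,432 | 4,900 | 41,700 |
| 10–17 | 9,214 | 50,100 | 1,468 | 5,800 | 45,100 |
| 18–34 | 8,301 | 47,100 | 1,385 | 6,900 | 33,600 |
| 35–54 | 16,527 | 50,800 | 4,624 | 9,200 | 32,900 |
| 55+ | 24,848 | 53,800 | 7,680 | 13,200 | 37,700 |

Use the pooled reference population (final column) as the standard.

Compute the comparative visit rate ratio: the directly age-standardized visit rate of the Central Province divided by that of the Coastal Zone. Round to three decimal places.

Age-specific rates per 1,000 for the Central Province: 446.235, 274.701, 183.912, 176.242, 325.335, 461.859.
For the Coastal Zone: 418.421, 292.245, 253.103, 200.725, 502.609, 581.818.
Standard total = 216,200; weights = 0.1166, 0.1929, 0.2086, 0.1554, 0.1522, 0.1744.
The Central Province: 0.1166×446.235 + 0.1929×274.701 + 0.2086×183.912 + 0.1554×176.242 + 0.1522×325.335 + 0.1744×461.859 = 300.7950 per 1,000.
The Coastal Zone: 0.1166×418.421 + 0.1929×292.245 + 0.2086×253.103 + 0.1554×200.725 + 0.1522×502.609 + 0.1744×581.818 = 367.0699 per 1,000.
Ratio = 300.7950 ÷ 367.0699 = 0.81945.

0.819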